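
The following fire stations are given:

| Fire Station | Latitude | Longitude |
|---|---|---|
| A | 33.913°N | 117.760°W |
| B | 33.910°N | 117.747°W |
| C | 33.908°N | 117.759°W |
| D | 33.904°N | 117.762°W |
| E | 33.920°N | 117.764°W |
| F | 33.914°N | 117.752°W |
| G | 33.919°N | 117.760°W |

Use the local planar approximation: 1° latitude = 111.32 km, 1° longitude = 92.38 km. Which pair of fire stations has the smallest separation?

Pairwise distances:
A–B: √((-0.003·111.32)² + (0.013·92.38)²) = √(0.11153 + 1.44226) = 1.247 km
A–C: √((-0.005·111.32)² + (0.001·92.38)²) = √(0.30980 + 0.00853) = 0.564 km
A–D: √((-0.009·111.32)² + (-0.002·92.38)²) = √(1.00376 + 0.03414) = 1.019 km
A–E: √((0.007·111.32)² + (-0.004·92.38)²) = √(0.60721 + 0.13655) = 0.862 km
A–F: √((0.001·111.32)² + (0.008·92.38)²) = √(0.01239 + 0.54618) = 0.747 km
A–G: √((0.006·111.32)² + (0.000·92.38)²) = √(0.44612 + 0.00000) = 0.668 km
B–C: √((-0.002·111.32)² + (-0.012·92.38)²) = √(0.04957 + 1.22891) = 1.131 km
B–D: √((-0.006·111.32)² + (-0.015·92.38)²) = √(0.44612 + 1.92016) = 1.538 km
B–E: √((0.010·111.32)² + (-0.017·92.38)²) = √(1.23921 + 2.46634) = 1.925 km
B–F: √((0.004·111.32)² + (-0.005·92.38)²) = √(0.19827 + 0.21335) = 0.642 km
B–G: √((0.009·111.32)² + (-0.013·92.38)²) = √(1.00376 + 1.44226) = 1.564 km
C–D: √((-0.004·111.32)² + (-0.003·92.38)²) = √(0.19827 + 0.07681) = 0.524 km
C–E: √((0.012·111.32)² + (-0.005·92.38)²) = √(1.78447 + 0.21335) = 1.413 km
C–F: √((0.006·111.32)² + (0.007·92.38)²) = √(0.44612 + 0.41817) = 0.930 km
C–G: √((0.011·111.32)² + (-0.001·92.38)²) = √(1.49945 + 0.00853) = 1.228 km
D–E: √((0.016·111.32)² + (-0.002·92.38)²) = √(3.17239 + 0.03414) = 1.791 km
D–F: √((0.010·111.32)² + (0.010·92.38)²) = √(1.23921 + 0.85341) = 1.447 km
D–G: √((0.015·111.32)² + (0.002·92.38)²) = √(2.78823 + 0.03414) = 1.680 km
E–F: √((-0.006·111.32)² + (0.012·92.38)²) = √(0.44612 + 1.22891) = 1.294 km
E–G: √((-0.001·111.32)² + (0.004·92.38)²) = √(0.01239 + 0.13655) = 0.386 km
F–G: √((0.005·111.32)² + (-0.008·92.38)²) = √(0.30980 + 0.54618) = 0.925 km
Closest pair: E–G at 0.386 km.

E and G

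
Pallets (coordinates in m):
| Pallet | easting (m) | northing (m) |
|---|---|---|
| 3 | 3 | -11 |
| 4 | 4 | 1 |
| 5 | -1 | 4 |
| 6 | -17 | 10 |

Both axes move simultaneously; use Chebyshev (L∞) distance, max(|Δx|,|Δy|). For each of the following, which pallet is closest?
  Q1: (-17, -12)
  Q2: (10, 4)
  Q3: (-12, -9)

Q1 at (-17, -12):
  3: max(|20|, |1|) = 20 m
  4: max(|21|, |13|) = 21 m
  5: max(|16|, |16|) = 16 m
  6: max(|0|, |22|) = 22 m
  → nearest: 5 (16 m)
Q2 at (10, 4):
  3: max(|-7|, |-15|) = 15 m
  4: max(|-6|, |-3|) = 6 m
  5: max(|-11|, |0|) = 11 m
  6: max(|-27|, |6|) = 27 m
  → nearest: 4 (6 m)
Q3 at (-12, -9):
  3: max(|15|, |-2|) = 15 m
  4: max(|16|, |10|) = 16 m
  5: max(|11|, |13|) = 13 m
  6: max(|-5|, |19|) = 19 m
  → nearest: 5 (13 m)

Q1→5; Q2→4; Q3→5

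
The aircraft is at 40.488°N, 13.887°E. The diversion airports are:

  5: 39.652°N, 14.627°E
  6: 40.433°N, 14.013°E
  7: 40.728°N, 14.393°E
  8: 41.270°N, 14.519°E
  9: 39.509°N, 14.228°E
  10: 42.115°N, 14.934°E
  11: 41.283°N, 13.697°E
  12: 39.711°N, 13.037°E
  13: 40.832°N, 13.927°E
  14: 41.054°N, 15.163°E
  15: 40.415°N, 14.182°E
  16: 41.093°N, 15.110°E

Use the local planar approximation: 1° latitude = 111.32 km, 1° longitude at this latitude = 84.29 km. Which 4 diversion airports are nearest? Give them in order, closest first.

Distances from 40.488°N, 13.887°E:
5: 112.033 km
6: 12.259 km
7: 50.328 km
8: 102.058 km
9: 112.709 km
10: 201.474 km
11: 89.937 km
12: 112.315 km
13: 38.442 km
14: 124.651 km
15: 26.160 km
16: 123.137 km
Sorted: 6 (12.259 km) < 15 (26.160 km) < 13 (38.442 km) < 7 (50.328 km) < 11 (89.937 km) < 8 (102.058 km) < …

6, 15, 13, 7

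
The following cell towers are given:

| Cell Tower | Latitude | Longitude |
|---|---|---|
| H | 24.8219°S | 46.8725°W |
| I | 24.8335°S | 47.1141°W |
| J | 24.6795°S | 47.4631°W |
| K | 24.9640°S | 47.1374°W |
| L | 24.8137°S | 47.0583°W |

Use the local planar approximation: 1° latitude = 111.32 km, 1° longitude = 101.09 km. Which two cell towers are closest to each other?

I and L

Pairwise distances:
H–I: √((-0.0116·111.32)² + (-0.2416·101.09)²) = √(1.667487 + 596.499732) = 24.4575 km
H–J: √((0.1424·111.32)² + (-0.5906·101.09)²) = √(251.284889 + 3564.538242) = 61.7723 km
H–K: √((-0.1421·111.32)² + (-0.2649·101.09)²) = √(250.227220 + 717.100970) = 31.1019 km
H–L: √((0.0082·111.32)² + (-0.1858·101.09)²) = √(0.833248 + 352.783133) = 18.8047 km
I–J: √((0.1540·111.32)² + (-0.3490·101.09)²) = √(293.892049 + 1244.707330) = 39.2250 km
I–K: √((-0.1305·111.32)² + (-0.0233·101.09)²) = √(211.041283 + 5.547895) = 14.7170 km
I–L: √((0.0198·111.32)² + (0.0558·101.09)²) = √(4.858216 + 31.818873) = 6.0562 km
J–K: √((-0.2845·111.32)² + (0.3257·101.09)²) = √(1003.023104 + 1084.056481) = 45.6846 km
J–L: √((-0.1342·111.32)² + (0.4048·101.09)²) = √(223.178023 + 1674.547228) = 43.5629 km
K–L: √((0.1503·111.32)² + (0.0791·101.09)²) = √(279.939612 + 63.939518) = 18.5440 km
Closest pair: I–L at 6.0562 km.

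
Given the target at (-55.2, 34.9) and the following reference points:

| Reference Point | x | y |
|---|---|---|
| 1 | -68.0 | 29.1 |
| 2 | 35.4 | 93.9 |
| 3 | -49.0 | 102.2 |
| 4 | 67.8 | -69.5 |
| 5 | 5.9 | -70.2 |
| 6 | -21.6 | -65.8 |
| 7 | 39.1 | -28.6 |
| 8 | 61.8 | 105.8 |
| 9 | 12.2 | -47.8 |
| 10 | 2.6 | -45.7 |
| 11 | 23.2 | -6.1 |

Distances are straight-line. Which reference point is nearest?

Distances from (-55.2, 34.9):
1: √((-12.8)² + (-5.8)²) = √(163.840 + 33.640) = 14.1
2: √((90.6)² + (59.0)²) = √(8208.360 + 3481.000) = 108.1
3: √((6.2)² + (67.3)²) = √(38.440 + 4529.290) = 67.6
4: √((123.0)² + (-104.4)²) = √(15129.000 + 10899.360) = 161.3
5: √((61.1)² + (-105.1)²) = √(3733.210 + 11046.010) = 121.6
6: √((33.6)² + (-100.7)²) = √(1128.960 + 10140.490) = 106.2
7: √((94.3)² + (-63.5)²) = √(8892.490 + 4032.250) = 113.7
8: √((117.0)² + (70.9)²) = √(13689.000 + 5026.810) = 136.8
9: √((67.4)² + (-82.7)²) = √(4542.760 + 6839.290) = 106.7
10: √((57.8)² + (-80.6)²) = √(3340.840 + 6496.360) = 99.2
11: √((78.4)² + (-41.0)²) = √(6146.560 + 1681.000) = 88.5
Minimum: 1 at 14.1.

1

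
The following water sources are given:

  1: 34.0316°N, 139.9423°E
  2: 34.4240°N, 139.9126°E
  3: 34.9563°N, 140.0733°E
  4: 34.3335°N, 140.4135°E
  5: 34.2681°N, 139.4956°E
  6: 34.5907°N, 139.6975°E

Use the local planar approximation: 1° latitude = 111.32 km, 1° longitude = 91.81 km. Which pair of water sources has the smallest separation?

Pairwise distances:
1–2: √((0.3924·111.32)² + (-0.0297·91.81)²) = √(1908.114328 + 7.435204) = 43.7670 km
1–3: √((0.9247·111.32)² + (0.1310·91.81)²) = √(10596.150317 + 144.651375) = 103.6378 km
1–4: √((0.3019·111.32)² + (0.4712·91.81)²) = √(1129.464594 + 1871.503046) = 54.7811 km
1–5: √((0.2365·111.32)² + (-0.4467·91.81)²) = √(693.120407 + 1681.945347) = 48.7346 km
1–6: √((0.5591·111.32)² + (-0.2448·91.81)²) = √(3873.694615 + 505.129581) = 66.1727 km
2–3: √((0.5323·111.32)² + (0.1607·91.81)²) = √(3511.230398 + 217.676591) = 61.0648 km
2–4: √((-0.0905·111.32)² + (0.5009·91.81)²) = √(101.494744 + 2114.862021) = 47.0782 km
2–5: √((-0.1559·111.32)² + (-0.4170·91.81)²) = √(301.188667 + 1465.723614) = 42.0347 km
2–6: √((0.1667·111.32)² + (-0.2151·91.81)²) = √(344.363882 + 389.996577) = 27.0991 km
3–4: √((-0.6228·111.32)² + (0.3402·91.81)²) = √(4806.662211 + 975.547889) = 76.0408 km
3–5: √((-0.6882·111.32)² + (-0.5777·91.81)²) = √(5869.157065 + 2813.097015) = 93.1786 km
3–6: √((-0.3656·111.32)² + (-0.3758·91.81)²) = √(1656.375391 + 1190.401667) = 53.3552 km
4–5: √((-0.0654·111.32)² + (-0.9179·91.81)²) = √(53.003176 + 7101.837233) = 84.5863 km
4–6: √((0.2572·111.32)² + (-0.7160·91.81)²) = √(819.763021 + 4321.216437) = 71.7006 km
5–6: √((0.3226·111.32)² + (0.2019·91.81)²) = √(1289.659678 + 343.599571) = 40.4136 km
Closest pair: 2–6 at 27.0991 km.

2 and 6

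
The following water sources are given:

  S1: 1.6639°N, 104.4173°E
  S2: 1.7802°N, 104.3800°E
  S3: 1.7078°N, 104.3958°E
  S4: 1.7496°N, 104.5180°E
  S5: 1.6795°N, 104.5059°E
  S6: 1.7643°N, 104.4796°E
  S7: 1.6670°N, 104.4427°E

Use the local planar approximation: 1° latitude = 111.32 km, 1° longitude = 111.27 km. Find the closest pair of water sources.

S1 and S7

Pairwise distances:
S1–S2: 13.5955 km
S1–S3: 5.4411 km
S1–S4: 14.7161 km
S1–S5: 10.0103 km
S1–S6: 13.1518 km
S1–S7: 2.8472 km
S2–S3: 8.2491 km
S2–S4: 15.7286 km
S2–S5: 17.9419 km
S2–S6: 11.2229 km
S2–S7: 14.4038 km
S3–S4: 14.3714 km
S3–S5: 12.6494 km
S3–S6: 11.2474 km
S3–S7: 6.9182 km
S4–S5: 7.9188 km
S4–S6: 4.5754 km
S4–S7: 12.4399 km
S5–S6: 9.8831 km
S5–S7: 7.1686 km
S6–S7: 11.5835 km
Closest pair: S1–S7 at 2.8472 km.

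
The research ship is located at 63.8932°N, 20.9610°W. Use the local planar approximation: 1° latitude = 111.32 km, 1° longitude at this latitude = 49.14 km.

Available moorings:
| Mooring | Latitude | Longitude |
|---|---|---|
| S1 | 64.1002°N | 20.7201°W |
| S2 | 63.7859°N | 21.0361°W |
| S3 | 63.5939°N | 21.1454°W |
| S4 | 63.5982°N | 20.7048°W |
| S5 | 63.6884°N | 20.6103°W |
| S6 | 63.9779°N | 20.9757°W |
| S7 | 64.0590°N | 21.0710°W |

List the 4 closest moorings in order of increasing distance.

Distances from 63.8932°N, 20.9610°W:
S1: √((0.2070·111.32)² + (0.2409·49.14)²) = √(530.990910 + 140.134124) = 25.9061 km
S2: √((-0.1073·111.32)² + (-0.0751·49.14)²) = √(142.674329 + 13.619155) = 12.5017 km
S3: √((-0.2993·111.32)² + (-0.1844·49.14)²) = √(1110.094188 + 82.109260) = 34.5283 km
S4: √((-0.2950·111.32)² + (0.2562·49.14)²) = √(1078.426192 + 158.499740) = 35.1700 km
S5: √((-0.2048·111.32)² + (0.3507·49.14)²) = √(519.764124 + 296.990007) = 28.5789 km
S6: √((0.0847·111.32)² + (-0.0147·49.14)²) = √(88.902345 + 0.521801) = 9.4564 km
S7: √((0.1658·111.32)² + (-0.1100·49.14)²) = √(340.655533 + 29.218349) = 19.2321 km
Sorted: S6 (9.4564 km) < S2 (12.5017 km) < S7 (19.2321 km) < S1 (25.9061 km) < S5 (28.5789 km) < S3 (34.5283 km) < …

S6, S2, S7, S1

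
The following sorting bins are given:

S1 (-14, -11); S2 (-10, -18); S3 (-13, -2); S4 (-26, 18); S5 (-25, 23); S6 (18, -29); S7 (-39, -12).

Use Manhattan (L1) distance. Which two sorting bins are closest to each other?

S4 and S5

Pairwise distances:
S1–S2: 11
S1–S3: 10
S1–S4: 41
S1–S5: 45
S1–S6: 50
S1–S7: 26
S2–S3: 19
S2–S4: 52
S2–S5: 56
S2–S6: 39
S2–S7: 35
S3–S4: 33
S3–S5: 37
S3–S6: 58
S3–S7: 36
S4–S5: 6
S4–S6: 91
S4–S7: 43
S5–S6: 95
S5–S7: 49
S6–S7: 74
Closest pair: S4–S5 at 6.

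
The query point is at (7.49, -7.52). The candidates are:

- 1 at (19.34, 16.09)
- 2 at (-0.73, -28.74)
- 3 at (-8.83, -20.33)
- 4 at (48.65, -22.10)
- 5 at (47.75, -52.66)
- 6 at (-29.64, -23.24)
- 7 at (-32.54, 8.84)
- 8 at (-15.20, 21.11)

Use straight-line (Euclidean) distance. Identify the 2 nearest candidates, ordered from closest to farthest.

Distances from (7.49, -7.52):
1: √((11.85)² + (23.61)²) = √(140.4225 + 557.4321) = 26.42
2: √((-8.22)² + (-21.22)²) = √(67.5684 + 450.2884) = 22.76
3: √((-16.32)² + (-12.81)²) = √(266.3424 + 164.0961) = 20.75
4: √((41.16)² + (-14.58)²) = √(1694.1456 + 212.5764) = 43.67
5: √((40.26)² + (-45.14)²) = √(1620.8676 + 2037.6196) = 60.49
6: √((-37.13)² + (-15.72)²) = √(1378.6369 + 247.1184) = 40.32
7: √((-40.03)² + (16.36)²) = √(1602.4009 + 267.6496) = 43.24
8: √((-22.69)² + (28.63)²) = √(514.8361 + 819.6769) = 36.53
Sorted: 3 (20.75) < 2 (22.76) < 1 (26.42) < 8 (36.53) < …

3, 2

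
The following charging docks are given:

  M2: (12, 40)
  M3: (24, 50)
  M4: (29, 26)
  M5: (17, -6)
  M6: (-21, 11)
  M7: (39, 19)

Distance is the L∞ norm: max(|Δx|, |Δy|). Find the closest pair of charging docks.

M4 and M7

Pairwise distances:
M2–M3: max(|12|, |10|) = 12
M2–M4: max(|17|, |-14|) = 17
M2–M5: max(|5|, |-46|) = 46
M2–M6: max(|-33|, |-29|) = 33
M2–M7: max(|27|, |-21|) = 27
M3–M4: max(|5|, |-24|) = 24
M3–M5: max(|-7|, |-56|) = 56
M3–M6: max(|-45|, |-39|) = 45
M3–M7: max(|15|, |-31|) = 31
M4–M5: max(|-12|, |-32|) = 32
M4–M6: max(|-50|, |-15|) = 50
M4–M7: max(|10|, |-7|) = 10
M5–M6: max(|-38|, |17|) = 38
M5–M7: max(|22|, |25|) = 25
M6–M7: max(|60|, |8|) = 60
Closest pair: M4–M7 at 10.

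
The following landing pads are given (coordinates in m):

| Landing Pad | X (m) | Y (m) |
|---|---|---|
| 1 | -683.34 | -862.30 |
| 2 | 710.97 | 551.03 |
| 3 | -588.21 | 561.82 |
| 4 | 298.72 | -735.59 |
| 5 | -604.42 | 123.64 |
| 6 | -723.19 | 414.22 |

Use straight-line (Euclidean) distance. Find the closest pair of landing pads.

Pairwise distances:
1–2: 1985.35 m
1–3: 1427.29 m
1–4: 990.20 m
1–5: 989.09 m
1–6: 1277.14 m
2–3: 1299.22 m
2–4: 1351.05 m
2–5: 1383.08 m
2–6: 1440.67 m
3–4: 1571.60 m
3–5: 438.48 m
3–6: 200.01 m
4–5: 1246.57 m
4–6: 1538.30 m
5–6: 313.92 m
Closest pair: 3–6 at 200.01 m.

3 and 6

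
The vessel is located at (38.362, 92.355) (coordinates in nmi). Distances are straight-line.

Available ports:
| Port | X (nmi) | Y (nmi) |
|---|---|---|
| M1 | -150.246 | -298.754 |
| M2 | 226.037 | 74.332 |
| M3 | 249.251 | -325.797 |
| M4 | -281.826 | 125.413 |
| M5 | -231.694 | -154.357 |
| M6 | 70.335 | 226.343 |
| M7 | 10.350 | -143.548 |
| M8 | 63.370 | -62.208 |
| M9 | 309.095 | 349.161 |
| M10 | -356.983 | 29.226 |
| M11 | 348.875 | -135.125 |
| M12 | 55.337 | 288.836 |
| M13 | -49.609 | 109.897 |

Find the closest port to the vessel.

M13

Distances from (38.362, 92.355):
M1: √((-188.608)² + (-391.109)²) = √(35572.97766 + 152966.24988) = 434.211 nmi
M2: √((187.675)² + (-18.023)²) = √(35221.90563 + 324.82853) = 188.538 nmi
M3: √((210.889)² + (-418.152)²) = √(44474.17032 + 174851.09510) = 468.322 nmi
M4: √((-320.188)² + (33.058)²) = √(102520.35534 + 1092.83136) = 321.890 nmi
M5: √((-270.056)² + (-246.712)²) = √(72930.24314 + 60866.81094) = 365.783 nmi
M6: √((31.973)² + (133.988)²) = √(1022.27273 + 17952.78414) = 137.750 nmi
M7: √((-28.012)² + (-235.903)²) = √(784.67214 + 55650.22541) = 237.560 nmi
M8: √((25.008)² + (-154.563)²) = √(625.40006 + 23889.72097) = 156.573 nmi
M9: √((270.733)² + (256.806)²) = √(73296.35729 + 65949.32164) = 373.156 nmi
M10: √((-395.345)² + (-63.129)²) = √(156297.66903 + 3985.27064) = 400.354 nmi
M11: √((310.513)² + (-227.480)²) = √(96418.32317 + 51747.15040) = 384.923 nmi
M12: √((16.975)² + (196.481)²) = √(288.15063 + 38604.78336) = 197.213 nmi
M13: √((-87.971)² + (17.542)²) = √(7738.89684 + 307.72176) = 89.703 nmi
Minimum: M13 at 89.703 nmi.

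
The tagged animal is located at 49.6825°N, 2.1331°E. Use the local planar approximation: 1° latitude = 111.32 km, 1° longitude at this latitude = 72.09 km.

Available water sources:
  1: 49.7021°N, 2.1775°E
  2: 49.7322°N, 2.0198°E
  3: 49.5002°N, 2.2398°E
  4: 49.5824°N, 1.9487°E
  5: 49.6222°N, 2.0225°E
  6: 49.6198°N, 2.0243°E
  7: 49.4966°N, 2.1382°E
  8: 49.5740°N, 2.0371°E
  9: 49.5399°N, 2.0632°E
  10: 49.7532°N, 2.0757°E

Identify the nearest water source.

1

Distances from 49.6825°N, 2.1331°E:
1: √((0.0196·111.32)² + (0.0444·72.09)²) = √(4.760565 + 10.245095) = 3.8737 km
2: √((0.0497·111.32)² + (-0.1133·72.09)²) = √(30.609707 + 66.712908) = 9.8652 km
3: √((-0.1823·111.32)² + (0.1067·72.09)²) = √(411.831662 + 59.166910) = 21.7025 km
4: √((-0.1001·111.32)² + (-0.1844·72.09)²) = √(124.169391 + 176.714377) = 17.3460 km
5: √((-0.0603·111.32)² + (-0.1106·72.09)²) = √(45.058945 + 63.571185) = 10.4226 km
6: √((-0.0627·111.32)² + (-0.1088·72.09)²) = √(48.717105 + 61.518798) = 10.4993 km
7: √((-0.1859·111.32)² + (0.0051·72.09)²) = √(428.257695 + 0.135173) = 20.6977 km
8: √((-0.1085·111.32)² + (-0.0960·72.09)²) = √(145.883398 + 47.895258) = 13.9204 km
9: √((-0.1426·111.32)² + (-0.0699·72.09)²) = √(251.991242 + 25.392438) = 16.6548 km
10: √((0.0707·111.32)² + (-0.0574·72.09)²) = √(61.942000 + 17.122763) = 8.8918 km
Minimum: 1 at 3.8737 km.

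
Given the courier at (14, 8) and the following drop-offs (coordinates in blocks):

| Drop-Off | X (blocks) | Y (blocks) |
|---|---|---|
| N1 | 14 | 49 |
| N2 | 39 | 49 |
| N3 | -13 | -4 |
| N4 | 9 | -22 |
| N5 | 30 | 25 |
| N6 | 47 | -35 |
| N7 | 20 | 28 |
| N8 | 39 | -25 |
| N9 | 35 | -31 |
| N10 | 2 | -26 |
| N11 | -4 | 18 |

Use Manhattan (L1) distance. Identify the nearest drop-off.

N7

Distances from (14, 8):
N1: 41 blocks
N2: 66 blocks
N3: 39 blocks
N4: 35 blocks
N5: 33 blocks
N6: 76 blocks
N7: 26 blocks
N8: 58 blocks
N9: 60 blocks
N10: 46 blocks
N11: 28 blocks
Minimum: N7 at 26 blocks.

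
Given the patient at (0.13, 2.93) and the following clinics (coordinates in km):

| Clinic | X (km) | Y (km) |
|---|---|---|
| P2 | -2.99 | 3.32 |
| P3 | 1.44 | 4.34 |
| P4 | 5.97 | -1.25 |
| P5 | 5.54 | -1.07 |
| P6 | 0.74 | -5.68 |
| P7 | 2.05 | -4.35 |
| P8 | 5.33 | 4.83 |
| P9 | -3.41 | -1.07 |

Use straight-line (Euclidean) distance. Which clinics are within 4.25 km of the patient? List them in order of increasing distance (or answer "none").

Distances from (0.13, 2.93):
P2: 3.14 km
P3: 1.92 km
P4: 7.18 km
P5: 6.73 km
P6: 8.63 km
P7: 7.53 km
P8: 5.54 km
P9: 5.34 km
Threshold 4.25 km: P3 (1.92 km), P2 (3.14 km) are within range.

P3, P2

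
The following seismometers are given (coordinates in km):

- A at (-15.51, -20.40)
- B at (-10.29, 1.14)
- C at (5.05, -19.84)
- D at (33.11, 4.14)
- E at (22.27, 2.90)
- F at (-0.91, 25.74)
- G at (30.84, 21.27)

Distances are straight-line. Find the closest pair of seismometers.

Pairwise distances:
A–B: √((5.22)² + (21.54)²) = √(27.2484 + 463.9716) = 22.16 km
A–C: √((20.56)² + (0.56)²) = √(422.7136 + 0.3136) = 20.57 km
A–D: √((48.62)² + (24.54)²) = √(2363.9044 + 602.2116) = 54.46 km
A–E: √((37.78)² + (23.30)²) = √(1427.3284 + 542.8900) = 44.39 km
A–F: √((14.60)² + (46.14)²) = √(213.1600 + 2128.8996) = 48.39 km
A–G: √((46.35)² + (41.67)²) = √(2148.3225 + 1736.3889) = 62.33 km
B–C: √((15.34)² + (-20.98)²) = √(235.3156 + 440.1604) = 25.99 km
B–D: √((43.40)² + (3.00)²) = √(1883.5600 + 9.0000) = 43.50 km
B–E: √((32.56)² + (1.76)²) = √(1060.1536 + 3.0976) = 32.61 km
B–F: √((9.38)² + (24.60)²) = √(87.9844 + 605.1600) = 26.33 km
B–G: √((41.13)² + (20.13)²) = √(1691.6769 + 405.2169) = 45.79 km
C–D: √((28.06)² + (23.98)²) = √(787.3636 + 575.0404) = 36.91 km
C–E: √((17.22)² + (22.74)²) = √(296.5284 + 517.1076) = 28.52 km
C–F: √((-5.96)² + (45.58)²) = √(35.5216 + 2077.5364) = 45.97 km
C–G: √((25.79)² + (41.11)²) = √(665.1241 + 1690.0321) = 48.53 km
D–E: √((-10.84)² + (-1.24)²) = √(117.5056 + 1.5376) = 10.91 km
D–F: √((-34.02)² + (21.60)²) = √(1157.3604 + 466.5600) = 40.30 km
D–G: √((-2.27)² + (17.13)²) = √(5.1529 + 293.4369) = 17.28 km
E–F: √((-23.18)² + (22.84)²) = √(537.3124 + 521.6656) = 32.54 km
E–G: √((8.57)² + (18.37)²) = √(73.4449 + 337.4569) = 20.27 km
F–G: √((31.75)² + (-4.47)²) = √(1008.0625 + 19.9809) = 32.06 km
Closest pair: D–E at 10.91 km.

D and E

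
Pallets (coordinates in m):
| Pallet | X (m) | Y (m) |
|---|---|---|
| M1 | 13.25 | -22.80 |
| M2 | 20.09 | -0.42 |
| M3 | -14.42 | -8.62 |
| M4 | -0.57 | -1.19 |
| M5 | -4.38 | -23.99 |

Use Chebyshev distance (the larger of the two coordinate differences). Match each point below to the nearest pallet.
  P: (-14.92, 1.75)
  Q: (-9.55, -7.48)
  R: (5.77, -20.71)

P→M3; Q→M3; R→M1

P at (-14.92, 1.75):
  M1: 28.17 m
  M2: 35.01 m
  M3: 10.37 m
  M4: 14.35 m
  M5: 25.74 m
  → nearest: M3 (10.37 m)
Q at (-9.55, -7.48):
  M1: 22.80 m
  M2: 29.64 m
  M3: 4.87 m
  M4: 8.98 m
  M5: 16.51 m
  → nearest: M3 (4.87 m)
R at (5.77, -20.71):
  M1: 7.48 m
  M2: 20.29 m
  M3: 20.19 m
  M4: 19.52 m
  M5: 10.15 m
  → nearest: M1 (7.48 m)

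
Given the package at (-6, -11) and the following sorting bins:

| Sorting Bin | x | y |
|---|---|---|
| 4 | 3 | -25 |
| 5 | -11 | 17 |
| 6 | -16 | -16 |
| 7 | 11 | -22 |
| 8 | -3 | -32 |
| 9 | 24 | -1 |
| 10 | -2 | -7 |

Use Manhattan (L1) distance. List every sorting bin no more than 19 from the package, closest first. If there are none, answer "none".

10, 6

Distances from (-6, -11):
4: |9| + |-14| = 9 + 14 = 23
5: |-5| + |28| = 5 + 28 = 33
6: |-10| + |-5| = 10 + 5 = 15
7: |17| + |-11| = 17 + 11 = 28
8: |3| + |-21| = 3 + 21 = 24
9: |30| + |10| = 30 + 10 = 40
10: |4| + |4| = 4 + 4 = 8
Threshold 19: 10 (8), 6 (15) are within range.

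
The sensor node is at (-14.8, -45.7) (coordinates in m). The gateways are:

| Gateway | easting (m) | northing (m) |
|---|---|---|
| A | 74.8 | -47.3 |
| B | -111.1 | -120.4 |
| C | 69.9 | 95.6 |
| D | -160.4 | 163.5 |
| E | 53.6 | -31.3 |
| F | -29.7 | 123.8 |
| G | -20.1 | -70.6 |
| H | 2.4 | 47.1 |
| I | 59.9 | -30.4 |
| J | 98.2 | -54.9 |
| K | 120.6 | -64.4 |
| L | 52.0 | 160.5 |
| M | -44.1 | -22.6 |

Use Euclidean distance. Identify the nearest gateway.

G

Distances from (-14.8, -45.7):
A: √((89.6)² + (-1.6)²) = √(8028.160 + 2.560) = 89.6 m
B: √((-96.3)² + (-74.7)²) = √(9273.690 + 5580.090) = 121.9 m
C: √((84.7)² + (141.3)²) = √(7174.090 + 19965.690) = 164.7 m
D: √((-145.6)² + (209.2)²) = √(21199.360 + 43764.640) = 254.9 m
E: √((68.4)² + (14.4)²) = √(4678.560 + 207.360) = 69.9 m
F: √((-14.9)² + (169.5)²) = √(222.010 + 28730.250) = 170.2 m
G: √((-5.3)² + (-24.9)²) = √(28.090 + 620.010) = 25.5 m
H: √((17.2)² + (92.8)²) = √(295.840 + 8611.840) = 94.4 m
I: √((74.7)² + (15.3)²) = √(5580.090 + 234.090) = 76.3 m
J: √((113.0)² + (-9.2)²) = √(12769.000 + 84.640) = 113.4 m
K: √((135.4)² + (-18.7)²) = √(18333.160 + 349.690) = 136.7 m
L: √((66.8)² + (206.2)²) = √(4462.240 + 42518.440) = 216.8 m
M: √((-29.3)² + (23.1)²) = √(858.490 + 533.610) = 37.3 m
Minimum: G at 25.5 m.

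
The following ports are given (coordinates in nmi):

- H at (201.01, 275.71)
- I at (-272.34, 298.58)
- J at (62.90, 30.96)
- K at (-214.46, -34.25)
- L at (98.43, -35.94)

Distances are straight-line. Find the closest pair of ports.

J and L

Pairwise distances:
J–L: √((35.53)² + (-66.90)²) = √(1262.3809 + 4475.6100) = 75.75 nmi
H–J: √((-138.11)² + (-244.75)²) = √(19074.3721 + 59902.5625) = 281.03 nmi
J–K: √((-277.36)² + (-65.21)²) = √(76928.5696 + 4252.3441) = 284.92 nmi
K–L: √((312.89)² + (-1.69)²) = √(97900.1521 + 2.8561) = 312.89 nmi
H–L: √((-102.58)² + (-311.65)²) = √(10522.6564 + 97125.7225) = 328.10 nmi
I–K: √((57.88)² + (-332.83)²) = √(3350.0944 + 110775.8089) = 337.83 nmi
I–J: √((335.24)² + (-267.62)²) = √(112385.8576 + 71620.4644) = 428.96 nmi
H–I: √((-473.35)² + (22.87)²) = √(224060.2225 + 523.0369) = 473.90 nmi
I–L: √((370.77)² + (-334.52)²) = √(137470.3929 + 111903.6304) = 499.37 nmi
H–K: √((-415.47)² + (-309.96)²) = √(172615.3209 + 96075.2016) = 518.35 nmi
Closest pair: J–L at 75.75 nmi.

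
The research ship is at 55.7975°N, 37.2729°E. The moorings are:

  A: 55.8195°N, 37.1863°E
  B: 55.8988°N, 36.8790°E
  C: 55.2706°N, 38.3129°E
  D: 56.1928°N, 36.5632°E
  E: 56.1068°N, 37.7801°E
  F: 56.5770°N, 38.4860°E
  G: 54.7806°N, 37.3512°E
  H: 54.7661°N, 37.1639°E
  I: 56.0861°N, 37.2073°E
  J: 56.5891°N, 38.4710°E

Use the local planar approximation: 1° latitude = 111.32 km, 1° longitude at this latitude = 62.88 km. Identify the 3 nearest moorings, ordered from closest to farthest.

Distances from 55.7975°N, 37.2729°E:
A: 5.9708 km
B: 27.2147 km
C: 87.8458 km
D: 62.6729 km
E: 46.9325 km
F: 115.5349 km
G: 113.3083 km
H: 115.0198 km
I: 32.3907 km
J: 115.9348 km
Sorted: A (5.9708 km) < B (27.2147 km) < I (32.3907 km) < E (46.9325 km) < D (62.6729 km) < …

A, B, I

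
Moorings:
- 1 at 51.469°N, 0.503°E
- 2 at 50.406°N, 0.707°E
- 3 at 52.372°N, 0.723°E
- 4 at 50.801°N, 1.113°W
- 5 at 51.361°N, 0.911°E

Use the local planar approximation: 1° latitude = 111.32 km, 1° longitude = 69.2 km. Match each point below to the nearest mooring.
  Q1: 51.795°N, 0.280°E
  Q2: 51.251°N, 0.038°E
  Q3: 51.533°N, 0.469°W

Q1 at 51.795°N, 0.280°E:
  1: 39.435 km
  2: 157.421 km
  3: 71.172 km
  4: 146.751 km
  5: 65.121 km
  → nearest: 1 (39.435 km)
Q2 at 51.251°N, 0.038°E:
  1: 40.303 km
  2: 104.840 km
  3: 133.489 km
  4: 94.093 km
  5: 61.640 km
  → nearest: 1 (40.303 km)
Q3 at 51.533°N, 0.469°W:
  1: 67.639 km
  2: 149.540 km
  3: 124.608 km
  4: 92.876 km
  5: 97.397 km
  → nearest: 1 (67.639 km)

Q1→1; Q2→1; Q3→1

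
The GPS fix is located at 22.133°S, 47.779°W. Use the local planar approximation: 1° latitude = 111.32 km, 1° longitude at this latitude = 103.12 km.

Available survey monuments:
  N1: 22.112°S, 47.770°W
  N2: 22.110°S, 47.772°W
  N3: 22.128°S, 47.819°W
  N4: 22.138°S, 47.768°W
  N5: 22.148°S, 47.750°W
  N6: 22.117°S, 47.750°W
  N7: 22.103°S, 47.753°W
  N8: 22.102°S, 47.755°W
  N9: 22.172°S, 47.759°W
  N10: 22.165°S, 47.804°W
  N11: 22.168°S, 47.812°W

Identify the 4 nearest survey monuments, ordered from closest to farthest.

N4, N1, N2, N5

Distances from 22.133°S, 47.779°W:
N1: √((0.021·111.32)² + (0.009·103.12)²) = √(5.46493 + 0.86133) = 2.515 km
N2: √((0.023·111.32)² + (0.007·103.12)²) = √(6.55544 + 0.52105) = 2.660 km
N3: √((0.005·111.32)² + (-0.040·103.12)²) = √(0.30980 + 17.01398) = 4.162 km
N4: √((-0.005·111.32)² + (0.011·103.12)²) = √(0.30980 + 1.28668) = 1.264 km
N5: √((-0.015·111.32)² + (0.029·103.12)²) = √(2.78823 + 8.94297) = 3.425 km
N6: √((0.016·111.32)² + (0.029·103.12)²) = √(3.17239 + 8.94297) = 3.481 km
N7: √((0.030·111.32)² + (0.026·103.12)²) = √(11.15293 + 7.18840) = 4.283 km
N8: √((0.031·111.32)² + (0.024·103.12)²) = √(11.90885 + 6.12503) = 4.247 km
N9: √((-0.039·111.32)² + (0.020·103.12)²) = √(18.84845 + 4.25349) = 4.806 km
N10: √((-0.032·111.32)² + (-0.025·103.12)²) = √(12.68955 + 6.64608) = 4.397 km
N11: √((-0.035·111.32)² + (-0.033·103.12)²) = √(15.18037 + 11.58014) = 5.173 km
Sorted: N4 (1.264 km) < N1 (2.515 km) < N2 (2.660 km) < N5 (3.425 km) < N6 (3.481 km) < N3 (4.162 km) < …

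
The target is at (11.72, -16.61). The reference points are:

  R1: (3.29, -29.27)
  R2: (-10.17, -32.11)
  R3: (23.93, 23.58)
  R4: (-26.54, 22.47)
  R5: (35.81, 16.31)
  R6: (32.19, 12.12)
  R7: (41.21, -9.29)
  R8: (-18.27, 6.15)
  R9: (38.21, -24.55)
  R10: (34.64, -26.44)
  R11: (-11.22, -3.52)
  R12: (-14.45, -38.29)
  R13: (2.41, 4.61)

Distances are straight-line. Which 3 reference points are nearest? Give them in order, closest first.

Distances from (11.72, -16.61):
R1: √((-8.43)² + (-12.66)²) = √(71.0649 + 160.2756) = 15.21
R2: √((-21.89)² + (-15.50)²) = √(479.1721 + 240.2500) = 26.82
R3: √((12.21)² + (40.19)²) = √(149.0841 + 1615.2361) = 42.00
R4: √((-38.26)² + (39.08)²) = √(1463.8276 + 1527.2464) = 54.69
R5: √((24.09)² + (32.92)²) = √(580.3281 + 1083.7264) = 40.79
R6: √((20.47)² + (28.73)²) = √(419.0209 + 825.4129) = 35.28
R7: √((29.49)² + (7.32)²) = √(869.6601 + 53.5824) = 30.38
R8: √((-29.99)² + (22.76)²) = √(899.4001 + 518.0176) = 37.65
R9: √((26.49)² + (-7.94)²) = √(701.7201 + 63.0436) = 27.65
R10: √((22.92)² + (-9.83)²) = √(525.3264 + 96.6289) = 24.94
R11: √((-22.94)² + (13.09)²) = √(526.2436 + 171.3481) = 26.41
R12: √((-26.17)² + (-21.68)²) = √(684.8689 + 470.0224) = 33.98
R13: √((-9.31)² + (21.22)²) = √(86.6761 + 450.2884) = 23.17
Sorted: R1 (15.21) < R13 (23.17) < R10 (24.94) < R11 (26.41) < R2 (26.82) < …

R1, R13, R10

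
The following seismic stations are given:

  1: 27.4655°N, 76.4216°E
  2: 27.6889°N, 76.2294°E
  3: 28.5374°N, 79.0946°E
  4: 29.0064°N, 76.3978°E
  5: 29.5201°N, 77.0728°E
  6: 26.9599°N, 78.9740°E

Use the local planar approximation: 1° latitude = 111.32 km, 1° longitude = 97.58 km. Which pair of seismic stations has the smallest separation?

Pairwise distances:
1–2: √((0.2234·111.32)² + (-0.1922·97.58)²) = √(618.461590 + 351.745374) = 31.1481 km
1–3: √((1.0719·111.32)² + (2.6730·97.58)²) = √(14238.195020 + 68032.987926) = 286.8295 km
1–4: √((1.5409·111.32)² + (-0.0238·97.58)²) = √(29423.565972 + 5.393560) = 171.5487 km
1–5: √((2.0546·111.32)² + (0.6512·97.58)²) = √(52311.956459 + 4037.852136) = 237.3811 km
1–6: √((-0.5056·111.32)² + (2.5524·97.58)²) = √(3167.820215 + 62032.473609) = 255.3435 km
2–3: √((0.8485·111.32)² + (2.8652·97.58)²) = √(8921.750803 + 78168.452177) = 295.1105 km
2–4: √((1.3175·111.32)² + (0.1684·97.58)²) = √(21510.358229 + 270.026136) = 147.5818 km
2–5: √((1.8312·111.32)² + (0.8434·97.58)²) = √(41554.489817 + 6773.120792) = 219.8354 km
2–6: √((-0.7290·111.32)² + (2.7446·97.58)²) = √(6585.692549 + 71726.517547) = 279.8432 km
3–4: √((0.4690·111.32)² + (-2.6968·97.58)²) = √(2725.788034 + 69249.892981) = 268.2828 km
3–5: √((0.9827·111.32)² + (-2.0218·97.58)²) = √(11967.083117 + 38922.256645) = 225.5867 km
3–6: √((-1.5775·111.32)² + (-0.1206·97.58)²) = √(30837.923813 + 138.489307) = 176.0012 km
4–5: √((0.5137·111.32)² + (0.6750·97.58)²) = √(3270.133832 + 4338.395822) = 87.2269 km
4–6: √((-2.0465·111.32)² + (2.5762·97.58)²) = √(51900.302996 + 63194.717876) = 339.2566 km
5–6: √((-2.5602·111.32)² + (1.9012·97.58)²) = √(81225.834482 + 34417.334981) = 340.0635 km
Closest pair: 1–2 at 31.1481 km.

1 and 2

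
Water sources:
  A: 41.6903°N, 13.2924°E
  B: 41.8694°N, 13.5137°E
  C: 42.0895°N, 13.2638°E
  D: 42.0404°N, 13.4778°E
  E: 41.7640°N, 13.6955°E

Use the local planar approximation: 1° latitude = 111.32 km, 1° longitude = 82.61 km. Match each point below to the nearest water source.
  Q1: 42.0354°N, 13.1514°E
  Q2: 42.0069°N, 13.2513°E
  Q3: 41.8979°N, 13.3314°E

Q1→C; Q2→C; Q3→B

Q1 at 42.0354°N, 13.1514°E:
  A: √((-0.3451·111.32)² + (0.1410·82.61)²) = √(1475.829931 + 135.676137) = 40.1436 km
  B: √((-0.1660·111.32)² + (0.3623·82.61)²) = √(341.477876 + 895.781136) = 35.1747 km
  C: √((0.0541·111.32)² + (0.1124·82.61)²) = √(36.269446 + 86.217985) = 11.0674 km
  D: √((0.0050·111.32)² + (0.3264·82.61)²) = √(0.309804 + 727.052119) = 26.9696 km
  E: √((-0.2714·111.32)² + (0.5441·82.61)²) = √(912.779929 + 2020.331784) = 54.1582 km
  → nearest: C (11.0674 km)
Q2 at 42.0069°N, 13.2513°E:
  A: √((-0.3166·111.32)² + (0.0411·82.61)²) = √(1242.133333 + 11.527865) = 35.4071 km
  B: √((-0.1375·111.32)² + (0.2624·82.61)²) = √(234.288942 + 469.886433) = 26.5363 km
  C: √((0.0826·111.32)² + (0.0125·82.61)²) = √(84.548613 + 1.066314) = 9.2528 km
  D: √((0.0335·111.32)² + (0.2265·82.61)²) = √(13.907082 + 350.107696) = 19.0792 km
  E: √((-0.2429·111.32)² + (0.4442·82.61)²) = √(731.141482 + 1346.549592) = 45.5817 km
  → nearest: C (9.2528 km)
Q3 at 41.8979°N, 13.3314°E:
  A: √((-0.2076·111.32)² + (-0.0390·82.61)²) = √(534.073579 + 10.379931) = 23.3335 km
  B: √((-0.0285·111.32)² + (0.1823·82.61)²) = √(10.065518 + 226.797666) = 15.3904 km
  C: √((0.1916·111.32)² + (-0.0676·82.61)²) = √(454.922487 + 31.185925) = 22.0479 km
  D: √((0.1425·111.32)² + (0.1464·82.61)²) = √(251.637942 + 146.267352) = 19.9476 km
  E: √((-0.1339·111.32)² + (0.3641·82.61)²) = √(222.181323 + 904.704191) = 33.5691 km
  → nearest: B (15.3904 km)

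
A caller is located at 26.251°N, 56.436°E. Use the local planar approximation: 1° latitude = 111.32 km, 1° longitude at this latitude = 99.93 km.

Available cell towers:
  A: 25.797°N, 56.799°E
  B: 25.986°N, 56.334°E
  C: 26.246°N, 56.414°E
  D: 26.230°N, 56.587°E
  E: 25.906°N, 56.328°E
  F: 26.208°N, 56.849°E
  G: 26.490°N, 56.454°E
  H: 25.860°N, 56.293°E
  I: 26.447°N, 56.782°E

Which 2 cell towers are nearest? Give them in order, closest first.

Distances from 26.251°N, 56.436°E:
A: 62.210 km
B: 31.211 km
C: 2.268 km
D: 15.269 km
E: 39.893 km
F: 41.548 km
G: 26.666 km
H: 45.812 km
I: 40.884 km
Sorted: C (2.268 km) < D (15.269 km) < G (26.666 km) < B (31.211 km) < …

C, D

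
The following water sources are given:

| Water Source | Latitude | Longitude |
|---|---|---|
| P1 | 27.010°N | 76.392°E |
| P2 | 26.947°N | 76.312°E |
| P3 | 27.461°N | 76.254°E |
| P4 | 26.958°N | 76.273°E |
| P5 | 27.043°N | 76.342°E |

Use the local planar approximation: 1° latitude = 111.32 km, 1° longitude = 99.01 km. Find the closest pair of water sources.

Pairwise distances:
P1–P2: 10.579 km
P1–P3: 52.031 km
P1–P4: 13.127 km
P1–P5: 6.165 km
P2–P3: 57.506 km
P2–P4: 4.051 km
P2–P5: 11.092 km
P3–P4: 56.026 km
P3–P5: 47.340 km
P4–P5: 11.671 km
Closest pair: P2–P4 at 4.051 km.

P2 and P4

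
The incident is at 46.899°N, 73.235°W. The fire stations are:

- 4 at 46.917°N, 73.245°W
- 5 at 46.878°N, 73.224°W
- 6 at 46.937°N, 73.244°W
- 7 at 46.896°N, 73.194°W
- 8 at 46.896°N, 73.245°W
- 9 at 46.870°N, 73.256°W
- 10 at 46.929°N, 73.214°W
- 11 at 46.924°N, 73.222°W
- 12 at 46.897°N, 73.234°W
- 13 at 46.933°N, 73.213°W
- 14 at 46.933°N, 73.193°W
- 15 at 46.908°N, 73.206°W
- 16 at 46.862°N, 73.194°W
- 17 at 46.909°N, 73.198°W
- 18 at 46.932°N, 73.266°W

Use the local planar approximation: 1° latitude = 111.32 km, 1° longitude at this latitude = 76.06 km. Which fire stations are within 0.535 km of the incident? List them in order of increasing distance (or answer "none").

Distances from 46.899°N, 73.235°W:
4: √((0.018·111.32)² + (-0.010·76.06)²) = √(4.01505 + 0.57851) = 2.143 km
5: √((-0.021·111.32)² + (0.011·76.06)²) = √(5.46493 + 0.70000) = 2.483 km
6: √((0.038·111.32)² + (-0.009·76.06)²) = √(17.89425 + 0.46860) = 4.285 km
7: √((-0.003·111.32)² + (0.041·76.06)²) = √(0.11153 + 9.72479) = 3.136 km
8: √((-0.003·111.32)² + (-0.010·76.06)²) = √(0.11153 + 0.57851) = 0.831 km
9: √((-0.029·111.32)² + (-0.021·76.06)²) = √(10.42179 + 2.55124) = 3.602 km
10: √((0.030·111.32)² + (0.021·76.06)²) = √(11.15293 + 2.55124) = 3.702 km
11: √((0.025·111.32)² + (0.013·76.06)²) = √(7.74509 + 0.97769) = 2.953 km
12: √((-0.002·111.32)² + (0.001·76.06)²) = √(0.04957 + 0.00579) = 0.235 km
13: √((0.034·111.32)² + (0.022·76.06)²) = √(14.32532 + 2.80000) = 4.138 km
14: √((0.034·111.32)² + (0.042·76.06)²) = √(14.32532 + 10.20496) = 4.953 km
15: √((0.009·111.32)² + (0.029·76.06)²) = √(1.00376 + 4.86529) = 2.423 km
16: √((-0.037·111.32)² + (0.041·76.06)²) = √(16.96484 + 9.72479) = 5.166 km
17: √((0.010·111.32)² + (0.037·76.06)²) = √(1.23921 + 7.91983) = 3.026 km
18: √((0.033·111.32)² + (-0.031·76.06)²) = √(13.49504 + 5.55950) = 4.365 km
Threshold 0.535 km: 12 (0.235 km) is within range.

12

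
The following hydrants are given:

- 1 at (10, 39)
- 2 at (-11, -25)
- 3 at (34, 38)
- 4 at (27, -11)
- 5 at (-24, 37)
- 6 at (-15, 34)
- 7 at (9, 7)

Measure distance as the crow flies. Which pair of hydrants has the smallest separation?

Pairwise distances:
1–2: 67.36
1–3: 24.02
1–4: 52.81
1–5: 34.06
1–6: 25.50
1–7: 32.02
2–3: 77.42
2–4: 40.50
2–5: 63.35
2–6: 59.14
2–7: 37.74
3–4: 49.50
3–5: 58.01
3–6: 49.16
3–7: 39.82
4–5: 70.04
4–6: 61.55
4–7: 25.46
5–6: 9.49
5–7: 44.60
6–7: 36.12
Closest pair: 5–6 at 9.49.

5 and 6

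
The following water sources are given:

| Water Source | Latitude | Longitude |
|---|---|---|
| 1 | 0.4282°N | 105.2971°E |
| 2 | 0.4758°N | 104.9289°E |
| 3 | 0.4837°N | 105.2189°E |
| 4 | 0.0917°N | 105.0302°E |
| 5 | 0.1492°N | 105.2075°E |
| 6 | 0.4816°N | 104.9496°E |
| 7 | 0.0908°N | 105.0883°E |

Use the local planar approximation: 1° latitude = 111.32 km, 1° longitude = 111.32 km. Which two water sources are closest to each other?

2 and 6

Pairwise distances:
2–6: √((0.0058·111.32)² + (0.0207·111.32)²) = √(0.416872 + 5.309909) = 2.3931 km
4–7: √((-0.0009·111.32)² + (0.0581·111.32)²) = √(0.010038 + 41.831040) = 6.4685 km
1–3: √((0.0555·111.32)² + (-0.0782·111.32)²) = √(38.170897 + 75.780925) = 10.6748 km
5–7: √((-0.0584·111.32)² + (-0.1192·111.32)²) = √(42.264145 + 176.075490) = 14.7763 km
4–5: √((0.0575·111.32)² + (0.1773·111.32)²) = √(40.971521 + 389.550590) = 20.7490 km
3–6: √((-0.0021·111.32)² + (-0.2693·111.32)²) = √(0.054649 + 898.709023) = 29.9794 km
2–3: √((0.0079·111.32)² + (0.2900·111.32)²) = √(0.773394 + 1042.179176) = 32.2948 km
1–5: √((-0.2790·111.32)² + (-0.0896·111.32)²) = √(964.616757 + 99.486102) = 32.6206 km
3–5: √((-0.3345·111.32)² + (-0.0114·111.32)²) = √(1386.559911 + 1.610483) = 37.2582 km
1–6: √((0.0534·111.32)² + (-0.3475·111.32)²) = √(35.336938 + 1496.428646) = 39.1378 km
1–2: √((0.0476·111.32)² + (-0.3682·111.32)²) = √(28.077621 + 1680.018111) = 41.3291 km
1–7: √((-0.3374·111.32)² + (-0.2088·111.32)²) = √(1410.706125 + 540.265685) = 44.1698 km
2–4: √((-0.3841·111.32)² + (0.1013·111.32)²) = √(1828.247590 + 127.164324) = 44.2200 km
4–6: √((0.3899·111.32)² + (-0.0806·111.32)²) = √(1883.878396 + 80.503818) = 44.3214 km
3–7: √((-0.3929·111.32)² + (-0.1306·111.32)²) = √(1912.980103 + 211.364842) = 46.0906 km
6–7: √((-0.3908·111.32)² + (0.1387·111.32)²) = √(1892.585487 + 238.396194) = 46.1626 km
2–7: √((-0.3850·111.32)² + (0.1594·111.32)²) = √(1836.825307 + 314.864015) = 46.3863 km
5–6: √((0.3324·111.32)² + (-0.2579·111.32)²) = √(1369.204840 + 824.231256) = 46.8341 km
2–5: √((-0.3266·111.32)² + (0.2786·111.32)²) = √(1321.839593 + 961.852813) = 47.7880 km
1–4: √((-0.3365·111.32)² + (-0.2669·111.32)²) = √(1403.190166 + 882.761823) = 47.8116 km
3–4: √((-0.3920·111.32)² + (-0.1887·111.32)²) = √(1904.226170 + 441.255565) = 48.4302 km
Closest pair: 2–6 at 2.3931 km.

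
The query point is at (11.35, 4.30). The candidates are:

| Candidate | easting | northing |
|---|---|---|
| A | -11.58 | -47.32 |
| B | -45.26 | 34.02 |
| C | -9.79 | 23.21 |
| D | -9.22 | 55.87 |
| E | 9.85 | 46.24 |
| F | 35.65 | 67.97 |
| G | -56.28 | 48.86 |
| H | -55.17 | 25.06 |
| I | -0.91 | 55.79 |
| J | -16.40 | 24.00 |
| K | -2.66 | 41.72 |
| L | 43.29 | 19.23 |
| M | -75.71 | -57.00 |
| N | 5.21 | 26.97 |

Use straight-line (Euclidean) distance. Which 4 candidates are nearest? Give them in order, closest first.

Distances from (11.35, 4.30):
A: 56.48
B: 63.94
C: 28.36
D: 55.52
E: 41.97
F: 68.15
G: 80.99
H: 69.68
I: 52.93
J: 34.03
K: 39.96
L: 35.26
M: 106.48
N: 23.49
Sorted: N (23.49) < C (28.36) < J (34.03) < L (35.26) < K (39.96) < E (41.97) < …

N, C, J, L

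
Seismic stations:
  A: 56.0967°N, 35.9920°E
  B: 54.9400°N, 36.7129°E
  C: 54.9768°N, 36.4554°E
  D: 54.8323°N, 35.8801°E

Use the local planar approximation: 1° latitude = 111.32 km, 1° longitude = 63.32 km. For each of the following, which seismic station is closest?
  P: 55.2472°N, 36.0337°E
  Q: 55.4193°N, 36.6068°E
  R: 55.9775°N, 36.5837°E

P→C; Q→C; R→A

P at 55.2472°N, 36.0337°E:
  A: 94.6032 km
  B: 54.9460 km
  C: 40.2376 km
  D: 47.1996 km
  → nearest: C (40.2376 km)
Q at 55.4193°N, 36.6068°E:
  A: 84.8638 km
  B: 53.7770 km
  C: 50.1833 km
  D: 79.9206 km
  → nearest: C (50.1833 km)
R at 55.9775°N, 36.5837°E:
  A: 39.7468 km
  B: 115.7839 km
  C: 111.6938 km
  D: 135.0443 km
  → nearest: A (39.7468 km)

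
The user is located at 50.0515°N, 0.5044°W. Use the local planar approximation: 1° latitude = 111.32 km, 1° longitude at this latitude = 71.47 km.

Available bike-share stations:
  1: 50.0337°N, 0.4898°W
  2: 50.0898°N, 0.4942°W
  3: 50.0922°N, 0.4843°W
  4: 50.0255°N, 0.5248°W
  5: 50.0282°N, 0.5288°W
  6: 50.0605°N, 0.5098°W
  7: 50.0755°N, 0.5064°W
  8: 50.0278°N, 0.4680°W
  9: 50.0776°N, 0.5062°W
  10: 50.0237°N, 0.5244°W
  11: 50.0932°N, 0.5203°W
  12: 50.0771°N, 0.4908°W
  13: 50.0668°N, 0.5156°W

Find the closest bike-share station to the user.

6

Distances from 50.0515°N, 0.5044°W:
1: 2.2395 km
2: 4.3254 km
3: 4.7530 km
4: 3.2408 km
5: 3.1255 km
6: 1.0736 km
7: 2.6755 km
8: 3.7052 km
9: 2.9083 km
10: 3.4089 km
11: 4.7791 km
12: 3.0110 km
13: 1.8819 km
Minimum: 6 at 1.0736 km.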